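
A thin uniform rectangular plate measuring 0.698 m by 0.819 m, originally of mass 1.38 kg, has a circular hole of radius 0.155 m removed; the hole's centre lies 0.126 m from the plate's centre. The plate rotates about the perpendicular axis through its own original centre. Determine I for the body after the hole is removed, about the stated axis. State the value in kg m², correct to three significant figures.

0.128

Unpierced body about its centre: I₀ = (1/12)M(a²+b²) = (1/12)(1.38)[(0.698)² + (0.819)²] = 0.13317 kg m².
The removed disk has mass m = M·πr²/(ab) = (1.38)·π(0.155)²/(0.698·0.819) = 0.1822 kg (same uniform areal density).
Its moment of inertia about the rotation axis (parallel-axis theorem): I_hole = (1/2)mr² + md² = (1/2)(0.1822)(0.155)² + (0.1822)(0.126)² = 0.0050813 kg m².
Treating the hole as negative mass, I = I₀ − I_hole = 0.13317 − 0.0050813 = 0.12808 kg m².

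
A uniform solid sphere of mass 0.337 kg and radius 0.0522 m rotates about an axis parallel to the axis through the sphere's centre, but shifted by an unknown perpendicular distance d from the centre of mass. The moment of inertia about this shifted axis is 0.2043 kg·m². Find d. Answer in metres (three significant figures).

About the centre-of-mass axis, I_cm = (2/5)MR² = (2/5)(0.337)(0.0522)² = 0.00036731 kg·m².
Parallel axis theorem: I = I_cm + Md², so Md² = 0.2043 − 0.00036731 = 0.20393 kg·m².
d = √(0.20393 / 0.337) = 0.77791 m.

0.778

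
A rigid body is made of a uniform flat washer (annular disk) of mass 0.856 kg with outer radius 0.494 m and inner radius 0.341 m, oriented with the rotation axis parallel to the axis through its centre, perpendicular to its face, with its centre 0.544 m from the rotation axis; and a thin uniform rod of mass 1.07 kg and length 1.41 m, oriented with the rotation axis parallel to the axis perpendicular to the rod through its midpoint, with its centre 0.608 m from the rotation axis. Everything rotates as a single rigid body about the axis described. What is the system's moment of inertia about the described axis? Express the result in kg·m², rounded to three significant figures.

Annular disk: I_cm = (1/2)M(R²+r²) = (1/2)(0.856)[(0.494)² + (0.341)²] = 0.15422 kg·m²; centre at d = 0.544 m, so the parallel axis theorem gives I = 0.15422 + (0.856)(0.544)² = 0.40754 kg·m².
Thin rod: I_cm = (1/12)ML² = (1/12)(1.07)(1.41)² = 0.17727 kg·m²; centre at d = 0.608 m, so the parallel axis theorem gives I = 0.17727 + (1.07)(0.608)² = 0.57281 kg·m².
Total I = 0.40754 + 0.57281 = 0.98035 kg·m².

0.980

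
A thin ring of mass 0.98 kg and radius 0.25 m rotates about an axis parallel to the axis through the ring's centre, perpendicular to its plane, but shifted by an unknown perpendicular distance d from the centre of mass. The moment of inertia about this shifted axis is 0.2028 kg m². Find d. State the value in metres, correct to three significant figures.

About the centre-of-mass axis, I_cm = MR² = (0.98)(0.25)² = 0.06125 kg m².
Parallel axis theorem: I = I_cm + Md², so Md² = 0.2028 − 0.06125 = 0.14155 kg m².
d = √(0.14155 / 0.98) = 0.38005 m.

0.380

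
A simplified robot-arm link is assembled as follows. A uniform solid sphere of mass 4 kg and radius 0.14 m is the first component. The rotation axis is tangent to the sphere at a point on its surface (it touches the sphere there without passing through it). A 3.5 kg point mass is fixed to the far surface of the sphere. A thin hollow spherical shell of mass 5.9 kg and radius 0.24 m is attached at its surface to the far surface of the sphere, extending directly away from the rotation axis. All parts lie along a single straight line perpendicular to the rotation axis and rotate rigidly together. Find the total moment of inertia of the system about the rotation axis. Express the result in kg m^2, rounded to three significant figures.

2.21

Solid sphere: I_cm = (2/5)MR² = (2/5)(4)(0.14)² = 0.03136 kg m^2; centre at d = 0.14 m, so the parallel axis theorem gives I = 0.03136 + (4)(0.14)² = 0.10976 kg m^2.
Point mass: I_cm = 0; centre at d = 0.14 + 0.14 = 0.28 m, so the parallel axis theorem gives I = 0 + (3.5)(0.28)² = 0.2744 kg m^2.
Spherical shell: I_cm = (2/3)MR² = (2/3)(5.9)(0.24)² = 0.22656 kg m^2; centre at d = 0.14 + 0.14 + 0.24 = 0.52 m, so the parallel axis theorem gives I = 0.22656 + (5.9)(0.52)² = 1.8219 kg m^2.
Total I = 0.10976 + 0.2744 + 1.8219 = 2.2061 kg m^2.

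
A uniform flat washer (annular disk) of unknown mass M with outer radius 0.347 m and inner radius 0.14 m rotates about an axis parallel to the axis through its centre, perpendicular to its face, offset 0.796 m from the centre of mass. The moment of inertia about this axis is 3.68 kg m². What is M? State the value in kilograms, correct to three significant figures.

5.23

I = I_cm + Md² = (1/2)M(R²+r²) + Md² = M·[0.5·[(0.347)² + (0.14)²] + (0.796)²] = M·0.70362.
So M = 3.68 / 0.70362 = 5.2301 kg.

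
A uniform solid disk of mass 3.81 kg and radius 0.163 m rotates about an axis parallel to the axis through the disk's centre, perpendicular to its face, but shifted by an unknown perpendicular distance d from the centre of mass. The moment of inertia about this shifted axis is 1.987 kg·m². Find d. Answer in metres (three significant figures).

About the centre-of-mass axis, I_cm = (1/2)MR² = (1/2)(3.81)(0.163)² = 0.050614 kg·m².
Parallel axis theorem: I = I_cm + Md², so Md² = 1.987 − 0.050614 = 1.9364 kg·m².
d = √(1.9364 / 3.81) = 0.71291 m.

0.713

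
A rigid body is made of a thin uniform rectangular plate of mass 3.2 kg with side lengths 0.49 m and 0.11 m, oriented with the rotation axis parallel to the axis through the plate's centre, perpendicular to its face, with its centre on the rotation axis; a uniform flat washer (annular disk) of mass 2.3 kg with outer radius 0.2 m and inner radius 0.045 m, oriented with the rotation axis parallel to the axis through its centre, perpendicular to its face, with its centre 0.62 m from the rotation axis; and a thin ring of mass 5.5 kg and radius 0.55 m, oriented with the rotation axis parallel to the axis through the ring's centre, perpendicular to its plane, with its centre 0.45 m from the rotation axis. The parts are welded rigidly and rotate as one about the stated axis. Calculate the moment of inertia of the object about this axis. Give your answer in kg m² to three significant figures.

3.78

Rectangular plate: I_cm = (1/12)M(a²+b²) = (1/12)(3.2)[(0.49)² + (0.11)²] = 0.067253 kg m²; axis through the centre, so I = 0.067253 kg m².
Annular disk: I_cm = (1/2)M(R²+r²) = (1/2)(2.3)[(0.2)² + (0.045)²] = 0.048329 kg m²; centre at d = 0.62 m, so I = I_cm + Md² gives I = 0.048329 + (2.3)(0.62)² = 0.93245 kg m².
Thin ring: I_cm = MR² = (5.5)(0.55)² = 1.6638 kg m²; centre at d = 0.45 m, so I = I_cm + Md² gives I = 1.6638 + (5.5)(0.45)² = 2.7775 kg m².
Total I = 0.067253 + 0.93245 + 2.7775 = 3.7772 kg m².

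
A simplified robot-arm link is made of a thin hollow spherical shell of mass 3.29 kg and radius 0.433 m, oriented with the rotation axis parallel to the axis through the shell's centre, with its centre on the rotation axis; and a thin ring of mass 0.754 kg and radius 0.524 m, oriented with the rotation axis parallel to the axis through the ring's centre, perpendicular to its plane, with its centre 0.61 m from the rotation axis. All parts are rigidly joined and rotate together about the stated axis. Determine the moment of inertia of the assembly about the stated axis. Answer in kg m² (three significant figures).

Spherical shell: I_cm = (2/3)MR² = (2/3)(3.29)(0.433)² = 0.41123 kg m²; axis through the centre, so I = 0.41123 kg m².
Thin ring: I_cm = MR² = (0.754)(0.524)² = 0.20703 kg m²; centre at d = 0.61 m, so the parallel axis theorem gives I = 0.20703 + (0.754)(0.61)² = 0.48759 kg m².
Total I = 0.41123 + 0.48759 = 0.89882 kg m².

0.899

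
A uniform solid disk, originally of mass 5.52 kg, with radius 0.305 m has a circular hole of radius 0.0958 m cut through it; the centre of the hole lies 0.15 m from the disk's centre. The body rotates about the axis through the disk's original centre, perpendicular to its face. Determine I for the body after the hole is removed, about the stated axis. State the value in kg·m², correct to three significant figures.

Unpierced body about its centre: I₀ = (1/2)MR² = (1/2)(5.52)(0.305)² = 0.25675 kg·m².
The removed disk has mass m = M·(r/R)² = (5.52)(0.0958/0.305)² = 0.54459 kg (same uniform areal density).
Its moment of inertia about the rotation axis (parallel-axis theorem): I_hole = (1/2)mr² + md² = (1/2)(0.54459)(0.0958)² + (0.54459)(0.15)² = 0.014752 kg·m².
Treating the hole as negative mass, I = I₀ − I_hole = 0.25675 − 0.014752 = 0.242 kg·m².

0.242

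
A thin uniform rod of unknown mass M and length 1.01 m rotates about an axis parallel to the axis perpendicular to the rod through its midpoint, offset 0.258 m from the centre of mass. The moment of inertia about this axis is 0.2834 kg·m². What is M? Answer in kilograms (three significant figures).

1.87

I = I_cm + Md² = (1/12)ML² + Md² = M·[0.0833333·(1.01)² + (0.258)²] = M·0.15157.
So M = 0.2834 / 0.15157 = 1.8697 kg.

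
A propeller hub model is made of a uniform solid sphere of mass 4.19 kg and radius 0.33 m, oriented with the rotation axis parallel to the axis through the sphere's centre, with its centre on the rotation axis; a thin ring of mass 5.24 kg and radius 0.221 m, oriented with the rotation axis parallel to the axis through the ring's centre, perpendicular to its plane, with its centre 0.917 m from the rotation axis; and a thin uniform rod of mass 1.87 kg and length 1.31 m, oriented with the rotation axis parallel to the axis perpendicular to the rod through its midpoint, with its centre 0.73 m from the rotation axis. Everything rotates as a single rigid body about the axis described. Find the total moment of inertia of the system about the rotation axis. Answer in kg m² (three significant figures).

6.11

Solid sphere: I_cm = (2/5)MR² = (2/5)(4.19)(0.33)² = 0.18252 kg m²; axis through the centre, so I = 0.18252 kg m².
Thin ring: I_cm = MR² = (5.24)(0.221)² = 0.25593 kg m²; centre at d = 0.917 m, so I = I_cm + Md² gives I = 0.25593 + (5.24)(0.917)² = 4.6622 kg m².
Thin rod: I_cm = (1/12)ML² = (1/12)(1.87)(1.31)² = 0.26743 kg m²; centre at d = 0.73 m, so I = I_cm + Md² gives I = 0.26743 + (1.87)(0.73)² = 1.2639 kg m².
Total I = 0.18252 + 4.6622 + 1.2639 = 6.1087 kg m².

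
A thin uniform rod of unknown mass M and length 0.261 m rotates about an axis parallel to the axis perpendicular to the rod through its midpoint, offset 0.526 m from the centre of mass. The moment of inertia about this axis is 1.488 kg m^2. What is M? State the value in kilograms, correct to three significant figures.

5.27

I = I_cm + Md² = (1/12)ML² + Md² = M·[0.0833333·(0.261)² + (0.526)²] = M·0.28235.
So M = 1.488 / 0.28235 = 5.27 kg.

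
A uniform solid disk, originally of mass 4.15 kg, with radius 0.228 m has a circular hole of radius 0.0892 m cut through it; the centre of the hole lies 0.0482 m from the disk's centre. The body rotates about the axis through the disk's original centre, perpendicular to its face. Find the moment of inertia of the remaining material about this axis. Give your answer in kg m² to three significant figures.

Unpierced body about its centre: I₀ = (1/2)MR² = (1/2)(4.15)(0.228)² = 0.10787 kg m².
The removed disk has mass m = M·(r/R)² = (4.15)(0.0892/0.228)² = 0.6352 kg (same uniform areal density).
Its moment of inertia about the rotation axis (parallel-axis theorem): I_hole = (1/2)mr² + md² = (1/2)(0.6352)(0.0892)² + (0.6352)(0.0482)² = 0.0040027 kg m².
Treating the hole as negative mass, I = I₀ − I_hole = 0.10787 − 0.0040027 = 0.10386 kg m².

0.104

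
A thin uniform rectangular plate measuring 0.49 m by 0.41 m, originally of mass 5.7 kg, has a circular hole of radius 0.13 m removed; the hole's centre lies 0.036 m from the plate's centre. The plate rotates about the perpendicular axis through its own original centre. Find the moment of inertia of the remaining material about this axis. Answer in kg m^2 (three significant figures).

0.179

Unpierced body about its centre: I₀ = (1/12)M(a²+b²) = (1/12)(5.7)[(0.49)² + (0.41)²] = 0.19389 kg m^2.
The removed disk has mass m = M·πr²/(ab) = (5.7)·π(0.13)²/(0.49·0.41) = 1.5064 kg (same uniform areal density).
Its moment of inertia about the rotation axis (parallel-axis theorem): I_hole = (1/2)mr² + md² = (1/2)(1.5064)(0.13)² + (1.5064)(0.036)² = 0.014681 kg m^2.
Treating the hole as negative mass, I = I₀ − I_hole = 0.19389 − 0.014681 = 0.17921 kg m^2.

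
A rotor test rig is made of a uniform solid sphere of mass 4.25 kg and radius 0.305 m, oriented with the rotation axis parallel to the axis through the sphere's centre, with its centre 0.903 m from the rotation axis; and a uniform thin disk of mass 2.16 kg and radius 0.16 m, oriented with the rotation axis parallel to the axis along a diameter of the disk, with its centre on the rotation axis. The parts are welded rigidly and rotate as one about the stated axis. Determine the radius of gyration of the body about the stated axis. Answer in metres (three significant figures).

Solid sphere: I_cm = (2/5)MR² = (2/5)(4.25)(0.305)² = 0.15814 kg m²; centre at d = 0.903 m, so I = I_cm + Md² gives I = 0.15814 + (4.25)(0.903)² = 3.6236 kg m².
Thin disk: I_cm = (1/4)MR² = (1/4)(2.16)(0.16)² = 0.013824 kg m²; axis through the centre, so I = 0.013824 kg m².
Total I = 3.6375 kg m²; total mass M = 6.41 kg.
k = √(I/M) = √(3.6375/6.41) = 0.7533 m.

0.753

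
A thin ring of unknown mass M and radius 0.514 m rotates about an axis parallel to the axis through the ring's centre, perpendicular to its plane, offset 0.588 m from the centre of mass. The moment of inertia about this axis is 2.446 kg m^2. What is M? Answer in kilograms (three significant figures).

4.01

I = I_cm + Md² = MR² + Md² = M·[1·(0.514)² + (0.588)²] = M·0.60994.
So M = 2.446 / 0.60994 = 4.0102 kg.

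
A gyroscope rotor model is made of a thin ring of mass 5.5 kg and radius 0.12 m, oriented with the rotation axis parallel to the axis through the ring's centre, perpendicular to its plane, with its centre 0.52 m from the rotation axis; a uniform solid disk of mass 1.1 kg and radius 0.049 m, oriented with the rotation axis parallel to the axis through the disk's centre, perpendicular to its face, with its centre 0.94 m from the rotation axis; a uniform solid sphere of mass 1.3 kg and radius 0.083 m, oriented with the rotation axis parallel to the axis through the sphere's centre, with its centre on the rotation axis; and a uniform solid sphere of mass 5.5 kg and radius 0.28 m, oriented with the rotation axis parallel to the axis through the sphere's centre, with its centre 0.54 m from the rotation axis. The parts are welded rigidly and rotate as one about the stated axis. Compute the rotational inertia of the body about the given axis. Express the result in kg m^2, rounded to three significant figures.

Thin ring: I_cm = MR² = (5.5)(0.12)² = 0.0792 kg m^2; centre at d = 0.52 m, so the parallel axis theorem gives I = 0.0792 + (5.5)(0.52)² = 1.5664 kg m^2.
Solid disk: I_cm = (1/2)MR² = (1/2)(1.1)(0.049)² = 0.0013206 kg m^2; centre at d = 0.94 m, so the parallel axis theorem gives I = 0.0013206 + (1.1)(0.94)² = 0.97328 kg m^2.
Solid sphere: I_cm = (2/5)MR² = (2/5)(1.3)(0.083)² = 0.0035823 kg m^2; axis through the centre, so I = 0.0035823 kg m^2.
Solid sphere: I_cm = (2/5)MR² = (2/5)(5.5)(0.28)² = 0.17248 kg m^2; centre at d = 0.54 m, so the parallel axis theorem gives I = 0.17248 + (5.5)(0.54)² = 1.7763 kg m^2.
Total I = 1.5664 + 0.97328 + 0.0035823 + 1.7763 = 4.3195 kg m^2.

4.32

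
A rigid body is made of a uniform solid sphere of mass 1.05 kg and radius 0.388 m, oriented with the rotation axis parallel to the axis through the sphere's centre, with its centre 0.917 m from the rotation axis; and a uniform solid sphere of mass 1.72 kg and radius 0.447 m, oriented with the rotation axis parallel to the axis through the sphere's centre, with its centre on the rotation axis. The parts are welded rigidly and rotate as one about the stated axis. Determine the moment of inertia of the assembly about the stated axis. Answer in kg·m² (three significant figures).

Solid sphere: I_cm = (2/5)MR² = (2/5)(1.05)(0.388)² = 0.063228 kg·m²; centre at d = 0.917 m, so the parallel axis theorem gives I = 0.063228 + (1.05)(0.917)² = 0.94616 kg·m².
Solid sphere: I_cm = (2/5)MR² = (2/5)(1.72)(0.447)² = 0.13747 kg·m²; axis through the centre, so I = 0.13747 kg·m².
Total I = 0.94616 + 0.13747 = 1.0836 kg·m².

1.08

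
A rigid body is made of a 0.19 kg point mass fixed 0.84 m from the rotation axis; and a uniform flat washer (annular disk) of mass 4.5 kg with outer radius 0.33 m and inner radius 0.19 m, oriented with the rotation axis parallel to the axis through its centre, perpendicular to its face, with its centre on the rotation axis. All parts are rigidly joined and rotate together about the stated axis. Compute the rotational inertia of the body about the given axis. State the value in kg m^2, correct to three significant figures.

Point mass: I_cm = 0; centre at d = 0.84 m, so the parallel axis theorem gives I = 0 + (0.19)(0.84)² = 0.13406 kg m^2.
Annular disk: I_cm = (1/2)M(R²+r²) = (1/2)(4.5)[(0.33)² + (0.19)²] = 0.32625 kg m^2; axis through the centre, so I = 0.32625 kg m^2.
Total I = 0.13406 + 0.32625 = 0.46031 kg m^2.

0.460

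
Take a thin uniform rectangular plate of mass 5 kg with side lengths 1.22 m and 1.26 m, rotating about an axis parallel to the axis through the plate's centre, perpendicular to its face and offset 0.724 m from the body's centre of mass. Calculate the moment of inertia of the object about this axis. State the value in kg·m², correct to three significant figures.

I_cm = (1/12)M(a²+b²) = (1/12)(5)[(1.22)² + (1.26)²] = 1.2817 kg·m²; centre at d = 0.724 m, so the parallel axis theorem gives I = 1.2817 + (5)(0.724)² = 3.9025 kg·m².

3.90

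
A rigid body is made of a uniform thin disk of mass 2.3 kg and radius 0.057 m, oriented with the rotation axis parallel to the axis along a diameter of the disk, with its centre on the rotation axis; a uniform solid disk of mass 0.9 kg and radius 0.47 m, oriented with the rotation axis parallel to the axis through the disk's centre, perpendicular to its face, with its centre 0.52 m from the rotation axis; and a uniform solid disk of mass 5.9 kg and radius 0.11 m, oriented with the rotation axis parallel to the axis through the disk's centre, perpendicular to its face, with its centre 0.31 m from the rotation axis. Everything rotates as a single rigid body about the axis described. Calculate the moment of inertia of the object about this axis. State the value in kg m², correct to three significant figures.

0.947

Thin disk: I_cm = (1/4)MR² = (1/4)(2.3)(0.057)² = 0.0018682 kg m²; axis through the centre, so I = 0.0018682 kg m².
Solid disk: I_cm = (1/2)MR² = (1/2)(0.9)(0.47)² = 0.099405 kg m²; centre at d = 0.52 m, so the parallel axis theorem gives I = 0.099405 + (0.9)(0.52)² = 0.34276 kg m².
Solid disk: I_cm = (1/2)MR² = (1/2)(5.9)(0.11)² = 0.035695 kg m²; centre at d = 0.31 m, so the parallel axis theorem gives I = 0.035695 + (5.9)(0.31)² = 0.60269 kg m².
Total I = 0.0018682 + 0.34276 + 0.60269 = 0.94732 kg m².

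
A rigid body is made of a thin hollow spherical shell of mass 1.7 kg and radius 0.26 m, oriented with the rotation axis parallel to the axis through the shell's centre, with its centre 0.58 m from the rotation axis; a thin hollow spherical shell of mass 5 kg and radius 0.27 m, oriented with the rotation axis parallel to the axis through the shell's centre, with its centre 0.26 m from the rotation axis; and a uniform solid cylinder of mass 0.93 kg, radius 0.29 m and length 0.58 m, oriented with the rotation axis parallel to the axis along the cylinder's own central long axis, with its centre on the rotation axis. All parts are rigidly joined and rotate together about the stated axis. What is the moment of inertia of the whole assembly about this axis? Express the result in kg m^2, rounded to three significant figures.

1.27

Spherical shell: I_cm = (2/3)MR² = (2/3)(1.7)(0.26)² = 0.076613 kg m^2; centre at d = 0.58 m, so the parallel axis theorem gives I = 0.076613 + (1.7)(0.58)² = 0.64849 kg m^2.
Spherical shell: I_cm = (2/3)MR² = (2/3)(5)(0.27)² = 0.243 kg m^2; centre at d = 0.26 m, so the parallel axis theorem gives I = 0.243 + (5)(0.26)² = 0.581 kg m^2.
Solid cylinder: I_cm = (1/2)MR² = (1/2)(0.93)(0.29)² = 0.039107 kg m^2; axis through the centre, so I = 0.039107 kg m^2.
Total I = 0.64849 + 0.581 + 0.039107 = 1.2686 kg m^2.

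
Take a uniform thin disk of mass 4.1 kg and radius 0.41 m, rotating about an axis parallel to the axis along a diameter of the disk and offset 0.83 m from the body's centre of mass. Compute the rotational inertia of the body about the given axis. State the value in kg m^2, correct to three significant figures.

I_cm = (1/4)MR² = (1/4)(4.1)(0.41)² = 0.1723 kg m^2; centre at d = 0.83 m, so the parallel axis theorem gives I = 0.1723 + (4.1)(0.83)² = 2.9968 kg m^2.

3.00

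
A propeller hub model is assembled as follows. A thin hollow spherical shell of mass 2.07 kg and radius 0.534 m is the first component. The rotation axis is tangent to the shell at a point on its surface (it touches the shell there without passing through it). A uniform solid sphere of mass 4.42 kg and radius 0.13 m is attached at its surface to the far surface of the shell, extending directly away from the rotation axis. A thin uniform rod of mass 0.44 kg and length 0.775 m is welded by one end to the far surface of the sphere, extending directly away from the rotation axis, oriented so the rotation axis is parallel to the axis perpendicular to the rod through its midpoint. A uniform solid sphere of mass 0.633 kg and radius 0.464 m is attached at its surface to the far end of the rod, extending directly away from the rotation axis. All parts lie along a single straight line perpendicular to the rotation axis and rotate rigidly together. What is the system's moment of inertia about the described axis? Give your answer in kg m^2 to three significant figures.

Spherical shell: I_cm = (2/3)MR² = (2/3)(2.07)(0.534)² = 0.39352 kg m^2; centre at d = 0.534 m, so the parallel axis theorem gives I = 0.39352 + (2.07)(0.534)² = 0.98379 kg m^2.
Solid sphere: I_cm = (2/5)MR² = (2/5)(4.42)(0.13)² = 0.029879 kg m^2; centre at d = 0.534 + 0.534 + 0.13 = 1.198 m, so the parallel axis theorem gives I = 0.029879 + (4.42)(1.198)² = 6.3735 kg m^2.
Thin rod: I_cm = (1/12)ML² = (1/12)(0.44)(0.775)² = 0.022023 kg m^2; centre at d = 0.534 + 0.534 + 0.13 + 0.13 + 0.3875 = 1.7155 m, so the parallel axis theorem gives I = 0.022023 + (0.44)(1.7155)² = 1.3169 kg m^2.
Solid sphere: I_cm = (2/5)MR² = (2/5)(0.633)(0.464)² = 0.054513 kg m^2; centre at d = 0.534 + 0.534 + 0.13 + 0.13 + 0.3875 + 0.3875 + 0.464 = 2.567 m, so the parallel axis theorem gives I = 0.054513 + (0.633)(2.567)² = 4.2257 kg m^2.
Total I = 0.98379 + 6.3735 + 1.3169 + 4.2257 = 12.9 kg m^2.

12.9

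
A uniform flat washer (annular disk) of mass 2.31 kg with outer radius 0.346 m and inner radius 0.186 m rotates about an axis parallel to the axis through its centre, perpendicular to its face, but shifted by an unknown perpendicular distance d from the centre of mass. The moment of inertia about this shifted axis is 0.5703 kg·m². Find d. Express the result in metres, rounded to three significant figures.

About the centre-of-mass axis, I_cm = (1/2)M(R²+r²) = (1/2)(2.31)[(0.346)² + (0.186)²] = 0.17823 kg·m².
Parallel axis theorem: I = I_cm + Md², so Md² = 0.5703 − 0.17823 = 0.39207 kg·m².
d = √(0.39207 / 2.31) = 0.41198 m.

0.412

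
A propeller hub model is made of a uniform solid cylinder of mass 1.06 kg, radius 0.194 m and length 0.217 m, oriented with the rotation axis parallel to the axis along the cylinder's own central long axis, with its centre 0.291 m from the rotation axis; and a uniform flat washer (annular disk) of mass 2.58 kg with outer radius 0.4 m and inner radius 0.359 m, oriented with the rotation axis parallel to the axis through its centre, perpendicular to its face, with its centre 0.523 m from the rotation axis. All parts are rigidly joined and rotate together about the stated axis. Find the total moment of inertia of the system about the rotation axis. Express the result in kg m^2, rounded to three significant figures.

Solid cylinder: I_cm = (1/2)MR² = (1/2)(1.06)(0.194)² = 0.019947 kg m^2; centre at d = 0.291 m, so I = I_cm + Md² gives I = 0.019947 + (1.06)(0.291)² = 0.10971 kg m^2.
Annular disk: I_cm = (1/2)M(R²+r²) = (1/2)(2.58)[(0.4)² + (0.359)²] = 0.37266 kg m^2; centre at d = 0.523 m, so I = I_cm + Md² gives I = 0.37266 + (2.58)(0.523)² = 1.0784 kg m^2.
Total I = 0.10971 + 1.0784 = 1.1881 kg m^2.

1.19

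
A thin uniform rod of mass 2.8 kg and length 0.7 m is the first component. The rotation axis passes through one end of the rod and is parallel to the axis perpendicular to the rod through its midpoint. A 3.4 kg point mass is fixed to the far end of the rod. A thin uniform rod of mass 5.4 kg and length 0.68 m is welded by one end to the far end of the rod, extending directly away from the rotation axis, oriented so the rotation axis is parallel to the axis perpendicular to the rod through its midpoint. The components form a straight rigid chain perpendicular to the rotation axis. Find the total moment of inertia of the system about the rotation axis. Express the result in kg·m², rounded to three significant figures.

8.17

Thin rod: I_cm = (1/12)ML² = (1/12)(2.8)(0.7)² = 0.11433 kg·m²; centre at d = 0.35 m, so the parallel axis theorem gives I = 0.11433 + (2.8)(0.35)² = 0.45733 kg·m².
Point mass: I_cm = 0; centre at d = 0.35 + 0.35 = 0.7 m, so the parallel axis theorem gives I = 0 + (3.4)(0.7)² = 1.666 kg·m².
Thin rod: I_cm = (1/12)ML² = (1/12)(5.4)(0.68)² = 0.20808 kg·m²; centre at d = 0.35 + 0.35 + 0.34 = 1.04 m, so the parallel axis theorem gives I = 0.20808 + (5.4)(1.04)² = 6.0487 kg·m².
Total I = 0.45733 + 1.666 + 6.0487 = 8.1721 kg·m².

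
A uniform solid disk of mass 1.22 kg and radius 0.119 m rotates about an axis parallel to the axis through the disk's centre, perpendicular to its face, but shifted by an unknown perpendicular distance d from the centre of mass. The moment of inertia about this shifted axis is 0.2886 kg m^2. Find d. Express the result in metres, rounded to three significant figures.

0.479

About the centre-of-mass axis, I_cm = (1/2)MR² = (1/2)(1.22)(0.119)² = 0.0086382 kg m^2.
Parallel axis theorem: I = I_cm + Md², so Md² = 0.2886 − 0.0086382 = 0.27996 kg m^2.
d = √(0.27996 / 1.22) = 0.47904 m.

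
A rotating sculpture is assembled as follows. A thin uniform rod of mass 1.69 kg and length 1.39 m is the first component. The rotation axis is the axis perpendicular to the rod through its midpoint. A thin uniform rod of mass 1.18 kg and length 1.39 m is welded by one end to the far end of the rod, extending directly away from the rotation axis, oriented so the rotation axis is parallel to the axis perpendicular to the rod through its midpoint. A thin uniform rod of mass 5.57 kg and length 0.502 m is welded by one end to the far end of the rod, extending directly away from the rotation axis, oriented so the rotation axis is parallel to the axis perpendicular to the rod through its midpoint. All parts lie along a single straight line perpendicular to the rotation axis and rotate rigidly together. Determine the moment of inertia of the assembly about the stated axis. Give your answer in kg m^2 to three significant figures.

Thin rod: I_cm = (1/12)ML² = (1/12)(1.69)(1.39)² = 0.2721 kg m^2; axis through the centre, so I = 0.2721 kg m^2.
Thin rod: I_cm = (1/12)ML² = (1/12)(1.18)(1.39)² = 0.18999 kg m^2; centre at d = 0.695 + 0.695 = 1.39 m, so the parallel axis theorem gives I = 0.18999 + (1.18)(1.39)² = 2.4699 kg m^2.
Thin rod: I_cm = (1/12)ML² = (1/12)(5.57)(0.502)² = 0.11697 kg m^2; centre at d = 0.695 + 0.695 + 0.695 + 0.251 = 2.336 m, so the parallel axis theorem gives I = 0.11697 + (5.57)(2.336)² = 30.512 kg m^2.
Total I = 0.2721 + 2.4699 + 30.512 = 33.254 kg m^2.

33.3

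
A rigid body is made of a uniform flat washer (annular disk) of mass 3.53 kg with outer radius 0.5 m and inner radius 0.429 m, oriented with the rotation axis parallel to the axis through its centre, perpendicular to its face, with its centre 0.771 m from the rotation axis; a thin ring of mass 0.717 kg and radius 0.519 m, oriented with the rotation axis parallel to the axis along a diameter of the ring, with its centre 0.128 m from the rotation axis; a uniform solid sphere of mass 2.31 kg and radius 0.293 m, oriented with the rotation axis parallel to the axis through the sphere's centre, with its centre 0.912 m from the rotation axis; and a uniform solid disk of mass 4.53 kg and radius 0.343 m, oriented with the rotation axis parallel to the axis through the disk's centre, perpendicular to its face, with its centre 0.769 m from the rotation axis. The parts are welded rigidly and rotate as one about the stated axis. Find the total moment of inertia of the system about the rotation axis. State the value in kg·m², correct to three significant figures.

7.92

Annular disk: I_cm = (1/2)M(R²+r²) = (1/2)(3.53)[(0.5)² + (0.429)²] = 0.76608 kg·m²; centre at d = 0.771 m, so I = I_cm + Md² gives I = 0.76608 + (3.53)(0.771)² = 2.8645 kg·m².
Thin ring: I_cm = (1/2)MR² = (1/2)(0.717)(0.519)² = 0.096566 kg·m²; centre at d = 0.128 m, so I = I_cm + Md² gives I = 0.096566 + (0.717)(0.128)² = 0.10831 kg·m².
Solid sphere: I_cm = (2/5)MR² = (2/5)(2.31)(0.293)² = 0.079324 kg·m²; centre at d = 0.912 m, so I = I_cm + Md² gives I = 0.079324 + (2.31)(0.912)² = 2.0007 kg·m².
Solid disk: I_cm = (1/2)MR² = (1/2)(4.53)(0.343)² = 0.26647 kg·m²; centre at d = 0.769 m, so I = I_cm + Md² gives I = 0.26647 + (4.53)(0.769)² = 2.9453 kg·m².
Total I = 2.8645 + 0.10831 + 2.0007 + 2.9453 = 7.9188 kg·m².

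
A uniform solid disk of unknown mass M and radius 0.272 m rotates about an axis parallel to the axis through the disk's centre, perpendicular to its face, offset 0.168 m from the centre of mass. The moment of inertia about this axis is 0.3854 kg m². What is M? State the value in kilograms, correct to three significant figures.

5.91

I = I_cm + Md² = (1/2)MR² + Md² = M·[0.5·(0.272)² + (0.168)²] = M·0.065216.
So M = 0.3854 / 0.065216 = 5.9096 kg.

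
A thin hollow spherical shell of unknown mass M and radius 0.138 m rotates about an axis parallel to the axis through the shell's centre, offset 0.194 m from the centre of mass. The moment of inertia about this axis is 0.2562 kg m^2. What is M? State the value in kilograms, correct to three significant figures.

I = I_cm + Md² = (2/3)MR² + Md² = M·[0.666667·(0.138)² + (0.194)²] = M·0.050332.
So M = 0.2562 / 0.050332 = 5.0902 kg.

5.09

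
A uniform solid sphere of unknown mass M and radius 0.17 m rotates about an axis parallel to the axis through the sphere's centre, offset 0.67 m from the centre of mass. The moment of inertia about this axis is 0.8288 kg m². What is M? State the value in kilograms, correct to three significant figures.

I = I_cm + Md² = (2/5)MR² + Md² = M·[0.4·(0.17)² + (0.67)²] = M·0.46046.
So M = 0.8288 / 0.46046 = 1.7999 kg.

1.80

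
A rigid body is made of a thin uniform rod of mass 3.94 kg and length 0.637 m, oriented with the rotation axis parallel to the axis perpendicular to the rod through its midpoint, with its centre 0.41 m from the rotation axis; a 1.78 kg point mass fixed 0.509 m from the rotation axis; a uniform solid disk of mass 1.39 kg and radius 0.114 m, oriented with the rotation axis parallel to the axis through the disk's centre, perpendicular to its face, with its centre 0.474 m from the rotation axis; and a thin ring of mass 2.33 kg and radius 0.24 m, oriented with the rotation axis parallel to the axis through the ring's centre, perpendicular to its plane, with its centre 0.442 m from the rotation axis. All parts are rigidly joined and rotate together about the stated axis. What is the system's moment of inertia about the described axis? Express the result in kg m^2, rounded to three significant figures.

Thin rod: I_cm = (1/12)ML² = (1/12)(3.94)(0.637)² = 0.13323 kg m^2; centre at d = 0.41 m, so the parallel axis theorem gives I = 0.13323 + (3.94)(0.41)² = 0.79554 kg m^2.
Point mass: I_cm = 0; centre at d = 0.509 m, so the parallel axis theorem gives I = 0 + (1.78)(0.509)² = 0.46116 kg m^2.
Solid disk: I_cm = (1/2)MR² = (1/2)(1.39)(0.114)² = 0.0090322 kg m^2; centre at d = 0.474 m, so the parallel axis theorem gives I = 0.0090322 + (1.39)(0.474)² = 0.32133 kg m^2.
Thin ring: I_cm = MR² = (2.33)(0.24)² = 0.13421 kg m^2; centre at d = 0.442 m, so the parallel axis theorem gives I = 0.13421 + (2.33)(0.442)² = 0.58941 kg m^2.
Total I = 0.79554 + 0.46116 + 0.32133 + 0.58941 = 2.1674 kg m^2.

2.17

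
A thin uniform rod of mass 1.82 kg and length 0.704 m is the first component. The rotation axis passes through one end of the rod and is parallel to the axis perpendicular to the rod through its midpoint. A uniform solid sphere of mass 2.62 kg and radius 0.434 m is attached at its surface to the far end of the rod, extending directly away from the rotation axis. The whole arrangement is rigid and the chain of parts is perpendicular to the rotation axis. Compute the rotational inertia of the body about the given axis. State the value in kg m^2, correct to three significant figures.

Thin rod: I_cm = (1/12)ML² = (1/12)(1.82)(0.704)² = 0.075168 kg m^2; centre at d = 0.352 m, so the parallel axis theorem gives I = 0.075168 + (1.82)(0.352)² = 0.30067 kg m^2.
Solid sphere: I_cm = (2/5)MR² = (2/5)(2.62)(0.434)² = 0.1974 kg m^2; centre at d = 0.352 + 0.352 + 0.434 = 1.138 m, so the parallel axis theorem gives I = 0.1974 + (2.62)(1.138)² = 3.5904 kg m^2.
Total I = 0.30067 + 3.5904 = 3.8911 kg m^2.

3.89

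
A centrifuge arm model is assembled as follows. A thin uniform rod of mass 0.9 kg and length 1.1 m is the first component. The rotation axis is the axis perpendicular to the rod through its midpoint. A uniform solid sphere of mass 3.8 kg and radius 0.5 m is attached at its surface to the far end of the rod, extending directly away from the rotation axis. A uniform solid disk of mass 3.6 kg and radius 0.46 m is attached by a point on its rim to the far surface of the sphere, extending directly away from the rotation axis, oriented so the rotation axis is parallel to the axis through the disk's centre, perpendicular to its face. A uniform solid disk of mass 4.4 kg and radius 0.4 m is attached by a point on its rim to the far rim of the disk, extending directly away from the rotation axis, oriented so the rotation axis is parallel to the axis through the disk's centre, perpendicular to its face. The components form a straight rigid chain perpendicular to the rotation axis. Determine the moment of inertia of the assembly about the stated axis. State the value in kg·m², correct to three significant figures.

Thin rod: I_cm = (1/12)ML² = (1/12)(0.9)(1.1)² = 0.09075 kg·m²; axis through the centre, so I = 0.09075 kg·m².
Solid sphere: I_cm = (2/5)MR² = (2/5)(3.8)(0.5)² = 0.38 kg·m²; centre at d = 0.55 + 0.5 = 1.05 m, so I = I_cm + Md² gives I = 0.38 + (3.8)(1.05)² = 4.5695 kg·m².
Solid disk: I_cm = (1/2)MR² = (1/2)(3.6)(0.46)² = 0.38088 kg·m²; centre at d = 0.55 + 0.5 + 0.5 + 0.46 = 2.01 m, so I = I_cm + Md² gives I = 0.38088 + (3.6)(2.01)² = 14.925 kg·m².
Solid disk: I_cm = (1/2)MR² = (1/2)(4.4)(0.4)² = 0.352 kg·m²; centre at d = 0.55 + 0.5 + 0.5 + 0.46 + 0.46 + 0.4 = 2.87 m, so I = I_cm + Md² gives I = 0.352 + (4.4)(2.87)² = 36.594 kg·m².
Total I = 0.09075 + 4.5695 + 14.925 + 36.594 = 56.18 kg·m².

56.2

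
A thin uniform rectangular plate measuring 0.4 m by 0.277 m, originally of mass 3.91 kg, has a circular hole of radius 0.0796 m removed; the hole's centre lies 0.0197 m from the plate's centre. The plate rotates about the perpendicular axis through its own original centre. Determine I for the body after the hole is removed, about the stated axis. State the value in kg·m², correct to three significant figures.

0.0746

Unpierced body about its centre: I₀ = (1/12)M(a²+b²) = (1/12)(3.91)[(0.4)² + (0.277)²] = 0.077134 kg·m².
The removed disk has mass m = M·πr²/(ab) = (3.91)·π(0.0796)²/(0.4·0.277) = 0.70245 kg (same uniform areal density).
Its moment of inertia about the rotation axis (parallel-axis theorem): I_hole = (1/2)mr² + md² = (1/2)(0.70245)(0.0796)² + (0.70245)(0.0197)² = 0.002498 kg·m².
Treating the hole as negative mass, I = I₀ − I_hole = 0.077134 − 0.002498 = 0.074636 kg·m².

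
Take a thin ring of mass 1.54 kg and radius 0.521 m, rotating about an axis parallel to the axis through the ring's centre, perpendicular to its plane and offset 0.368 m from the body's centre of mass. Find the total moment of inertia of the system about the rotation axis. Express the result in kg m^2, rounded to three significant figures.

I_cm = MR² = (1.54)(0.521)² = 0.41802 kg m^2; centre at d = 0.368 m, so I = I_cm + Md² gives I = 0.41802 + (1.54)(0.368)² = 0.62657 kg m^2.

0.627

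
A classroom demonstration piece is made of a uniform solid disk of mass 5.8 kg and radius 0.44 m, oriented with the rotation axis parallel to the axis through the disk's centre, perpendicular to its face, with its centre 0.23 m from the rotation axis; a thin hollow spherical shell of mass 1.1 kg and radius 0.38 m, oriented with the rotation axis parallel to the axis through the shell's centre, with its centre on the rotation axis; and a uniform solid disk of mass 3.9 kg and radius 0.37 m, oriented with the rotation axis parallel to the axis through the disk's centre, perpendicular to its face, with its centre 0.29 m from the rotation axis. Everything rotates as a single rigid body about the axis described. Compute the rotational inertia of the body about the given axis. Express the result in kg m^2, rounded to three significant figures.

1.57

Solid disk: I_cm = (1/2)MR² = (1/2)(5.8)(0.44)² = 0.56144 kg m^2; centre at d = 0.23 m, so I = I_cm + Md² gives I = 0.56144 + (5.8)(0.23)² = 0.86826 kg m^2.
Spherical shell: I_cm = (2/3)MR² = (2/3)(1.1)(0.38)² = 0.10589 kg m^2; axis through the centre, so I = 0.10589 kg m^2.
Solid disk: I_cm = (1/2)MR² = (1/2)(3.9)(0.37)² = 0.26695 kg m^2; centre at d = 0.29 m, so I = I_cm + Md² gives I = 0.26695 + (3.9)(0.29)² = 0.59494 kg m^2.
Total I = 0.86826 + 0.10589 + 0.59494 = 1.5691 kg m^2.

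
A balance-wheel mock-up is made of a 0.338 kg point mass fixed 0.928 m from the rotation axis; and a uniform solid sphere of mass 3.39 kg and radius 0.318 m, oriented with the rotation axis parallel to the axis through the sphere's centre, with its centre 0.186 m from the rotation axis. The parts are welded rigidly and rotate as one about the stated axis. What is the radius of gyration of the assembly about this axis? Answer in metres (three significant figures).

Point mass: I_cm = 0; centre at d = 0.928 m, so I = I_cm + Md² gives I = 0 + (0.338)(0.928)² = 0.29108 kg·m².
Solid sphere: I_cm = (2/5)MR² = (2/5)(3.39)(0.318)² = 0.13712 kg·m²; centre at d = 0.186 m, so I = I_cm + Md² gives I = 0.13712 + (3.39)(0.186)² = 0.2544 kg·m².
Total I = 0.54548 kg·m²; total mass M = 3.728 kg.
k = √(I/M) = √(0.54548/3.728) = 0.38252 m.

0.383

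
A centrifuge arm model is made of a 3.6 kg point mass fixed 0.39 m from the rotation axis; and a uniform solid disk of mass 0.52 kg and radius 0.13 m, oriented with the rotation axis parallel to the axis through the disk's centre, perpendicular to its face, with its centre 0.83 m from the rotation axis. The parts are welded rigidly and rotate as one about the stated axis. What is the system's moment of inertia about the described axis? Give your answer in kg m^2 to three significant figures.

Point mass: I_cm = 0; centre at d = 0.39 m, so the parallel axis theorem gives I = 0 + (3.6)(0.39)² = 0.54756 kg m^2.
Solid disk: I_cm = (1/2)MR² = (1/2)(0.52)(0.13)² = 0.004394 kg m^2; centre at d = 0.83 m, so the parallel axis theorem gives I = 0.004394 + (0.52)(0.83)² = 0.36262 kg m^2.
Total I = 0.54756 + 0.36262 = 0.91018 kg m^2.

0.910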